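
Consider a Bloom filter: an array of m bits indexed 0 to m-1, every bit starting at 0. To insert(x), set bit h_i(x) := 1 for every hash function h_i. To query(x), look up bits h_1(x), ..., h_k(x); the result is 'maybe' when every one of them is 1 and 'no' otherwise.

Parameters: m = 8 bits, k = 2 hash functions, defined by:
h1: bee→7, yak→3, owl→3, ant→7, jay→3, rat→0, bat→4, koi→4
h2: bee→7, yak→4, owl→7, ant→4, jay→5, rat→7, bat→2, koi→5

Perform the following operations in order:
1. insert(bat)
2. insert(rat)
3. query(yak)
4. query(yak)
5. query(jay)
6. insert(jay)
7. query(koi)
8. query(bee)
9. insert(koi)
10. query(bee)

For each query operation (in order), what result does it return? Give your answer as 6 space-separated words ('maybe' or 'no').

Start: bits=00000000
Op 1: insert bat -> sets bits 2 4 -> bits=00101000
Op 2: insert rat -> sets bits 0 7 -> bits=10101001
Op 3: query yak -> checks bit3=0, bit4=1 (has a 0) -> no
Op 4: query yak -> checks bit3=0, bit4=1 (has a 0) -> no
Op 5: query jay -> checks bit3=0, bit5=0 (has a 0) -> no
Op 6: insert jay -> sets bits 3 5 -> bits=10111101
Op 7: query koi -> checks bit4=1, bit5=1 (all 1) -> maybe
Op 8: query bee -> checks bit7=1 (all 1) -> maybe
Op 9: insert koi -> sets bits 4 5 -> bits=10111101
Op 10: query bee -> checks bit7=1 (all 1) -> maybe
Query results in order: no no no maybe maybe maybe

Answer: no no no maybe maybe maybe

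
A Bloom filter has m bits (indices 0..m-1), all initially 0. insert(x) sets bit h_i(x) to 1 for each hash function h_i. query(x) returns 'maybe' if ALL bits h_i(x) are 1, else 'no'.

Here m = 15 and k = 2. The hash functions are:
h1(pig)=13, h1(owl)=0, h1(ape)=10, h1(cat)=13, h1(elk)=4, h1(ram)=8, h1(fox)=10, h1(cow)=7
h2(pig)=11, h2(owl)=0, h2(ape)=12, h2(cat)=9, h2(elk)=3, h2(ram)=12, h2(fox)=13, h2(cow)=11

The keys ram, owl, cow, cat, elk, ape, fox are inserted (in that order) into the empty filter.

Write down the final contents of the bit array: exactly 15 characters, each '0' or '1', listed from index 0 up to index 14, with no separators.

Start: bits=000000000000000
After insert 'ram': sets bits 8 12 -> bits=000000001000100
After insert 'owl': sets bits 0 -> bits=100000001000100
After insert 'cow': sets bits 7 11 -> bits=100000011001100
After insert 'cat': sets bits 9 13 -> bits=100000011101110
After insert 'elk': sets bits 3 4 -> bits=100110011101110
After insert 'ape': sets bits 10 12 -> bits=100110011111110
After insert 'fox': sets bits 10 13 -> bits=100110011111110

Answer: 100110011111110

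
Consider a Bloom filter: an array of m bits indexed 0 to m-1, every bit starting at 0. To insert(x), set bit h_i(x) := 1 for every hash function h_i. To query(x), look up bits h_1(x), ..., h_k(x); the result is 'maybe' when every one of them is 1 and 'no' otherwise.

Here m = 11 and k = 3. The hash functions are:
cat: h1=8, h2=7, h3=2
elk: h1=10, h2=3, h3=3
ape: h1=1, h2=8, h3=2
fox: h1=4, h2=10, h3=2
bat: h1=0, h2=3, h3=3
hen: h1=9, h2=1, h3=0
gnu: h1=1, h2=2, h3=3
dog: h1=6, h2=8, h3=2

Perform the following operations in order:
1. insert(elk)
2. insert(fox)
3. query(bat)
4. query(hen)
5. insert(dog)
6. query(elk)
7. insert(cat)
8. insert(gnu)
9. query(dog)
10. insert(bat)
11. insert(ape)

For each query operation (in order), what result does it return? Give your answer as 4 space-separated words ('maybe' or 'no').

Start: bits=00000000000
Op 1: insert elk -> sets bits 3 10 -> bits=00010000001
Op 2: insert fox -> sets bits 2 4 10 -> bits=00111000001
Op 3: query bat -> checks bit0=0, bit3=1 (has a 0) -> no
Op 4: query hen -> checks bit0=0, bit1=0, bit9=0 (has a 0) -> no
Op 5: insert dog -> sets bits 2 6 8 -> bits=00111010101
Op 6: query elk -> checks bit3=1, bit10=1 (all 1) -> maybe
Op 7: insert cat -> sets bits 2 7 8 -> bits=00111011101
Op 8: insert gnu -> sets bits 1 2 3 -> bits=01111011101
Op 9: query dog -> checks bit2=1, bit6=1, bit8=1 (all 1) -> maybe
Op 10: insert bat -> sets bits 0 3 -> bits=11111011101
Op 11: insert ape -> sets bits 1 2 8 -> bits=11111011101
Query results in order: no no maybe maybe

Answer: no no maybe maybe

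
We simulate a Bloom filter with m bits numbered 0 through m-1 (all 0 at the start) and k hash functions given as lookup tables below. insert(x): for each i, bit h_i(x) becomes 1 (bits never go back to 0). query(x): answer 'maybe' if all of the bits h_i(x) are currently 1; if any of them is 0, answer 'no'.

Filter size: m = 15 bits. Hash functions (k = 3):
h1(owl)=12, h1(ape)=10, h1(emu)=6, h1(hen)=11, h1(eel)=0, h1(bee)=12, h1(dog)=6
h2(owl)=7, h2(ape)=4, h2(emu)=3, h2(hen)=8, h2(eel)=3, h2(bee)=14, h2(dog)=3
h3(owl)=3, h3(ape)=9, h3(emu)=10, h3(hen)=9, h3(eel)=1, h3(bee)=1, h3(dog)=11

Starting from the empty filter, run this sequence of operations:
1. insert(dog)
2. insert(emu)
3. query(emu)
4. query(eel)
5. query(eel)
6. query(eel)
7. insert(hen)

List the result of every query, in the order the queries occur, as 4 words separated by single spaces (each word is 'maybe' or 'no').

Answer: maybe no no no

Derivation:
Start: bits=000000000000000
Op 1: insert dog -> sets bits 3 6 11 -> bits=000100100001000
Op 2: insert emu -> sets bits 3 6 10 -> bits=000100100011000
Op 3: query emu -> checks bit3=1, bit6=1, bit10=1 (all 1) -> maybe
Op 4: query eel -> checks bit0=0, bit1=0, bit3=1 (has a 0) -> no
Op 5: query eel -> checks bit0=0, bit1=0, bit3=1 (has a 0) -> no
Op 6: query eel -> checks bit0=0, bit1=0, bit3=1 (has a 0) -> no
Op 7: insert hen -> sets bits 8 9 11 -> bits=000100101111000
Query results in order: maybe no no no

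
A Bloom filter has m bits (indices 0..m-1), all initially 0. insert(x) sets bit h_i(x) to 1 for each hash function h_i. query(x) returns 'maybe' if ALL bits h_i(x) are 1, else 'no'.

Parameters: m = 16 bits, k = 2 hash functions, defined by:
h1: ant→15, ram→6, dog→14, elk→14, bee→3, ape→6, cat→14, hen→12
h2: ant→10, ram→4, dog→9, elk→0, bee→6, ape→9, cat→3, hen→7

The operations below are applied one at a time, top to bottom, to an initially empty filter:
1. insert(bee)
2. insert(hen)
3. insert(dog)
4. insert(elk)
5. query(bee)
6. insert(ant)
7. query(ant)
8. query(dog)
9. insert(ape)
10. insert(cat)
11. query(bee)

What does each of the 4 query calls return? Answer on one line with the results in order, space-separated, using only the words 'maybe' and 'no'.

Start: bits=0000000000000000
Op 1: insert bee -> sets bits 3 6 -> bits=0001001000000000
Op 2: insert hen -> sets bits 7 12 -> bits=0001001100001000
Op 3: insert dog -> sets bits 9 14 -> bits=0001001101001010
Op 4: insert elk -> sets bits 0 14 -> bits=1001001101001010
Op 5: query bee -> checks bit3=1, bit6=1 (all 1) -> maybe
Op 6: insert ant -> sets bits 10 15 -> bits=1001001101101011
Op 7: query ant -> checks bit10=1, bit15=1 (all 1) -> maybe
Op 8: query dog -> checks bit9=1, bit14=1 (all 1) -> maybe
Op 9: insert ape -> sets bits 6 9 -> bits=1001001101101011
Op 10: insert cat -> sets bits 3 14 -> bits=1001001101101011
Op 11: query bee -> checks bit3=1, bit6=1 (all 1) -> maybe
Query results in order: maybe maybe maybe maybe

Answer: maybe maybe maybe maybe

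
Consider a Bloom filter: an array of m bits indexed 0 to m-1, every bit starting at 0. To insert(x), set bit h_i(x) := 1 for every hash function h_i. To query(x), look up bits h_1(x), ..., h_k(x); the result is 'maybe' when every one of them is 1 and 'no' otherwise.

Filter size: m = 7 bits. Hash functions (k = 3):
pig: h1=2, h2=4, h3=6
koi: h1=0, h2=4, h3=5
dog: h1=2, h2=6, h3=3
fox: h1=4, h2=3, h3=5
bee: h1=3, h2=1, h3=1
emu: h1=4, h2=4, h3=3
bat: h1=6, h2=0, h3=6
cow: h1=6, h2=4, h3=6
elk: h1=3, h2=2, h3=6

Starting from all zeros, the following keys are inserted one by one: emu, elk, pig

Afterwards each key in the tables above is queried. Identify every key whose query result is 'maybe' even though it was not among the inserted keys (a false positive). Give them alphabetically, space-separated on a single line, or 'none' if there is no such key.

Answer: cow dog

Derivation:
Start: bits=0000000
After insert 'emu': sets bits 3 4 -> bits=0001100
After insert 'elk': sets bits 2 3 6 -> bits=0011101
After insert 'pig': sets bits 2 4 6 -> bits=0011101
Not inserted: bat bee cow dog fox koi — query each against bits=0011101:
query bat: checks bit0=0, bit6=1 (has a 0) -> no => not a false positive
query bee: checks bit1=0, bit3=1 (has a 0) -> no => not a false positive
query cow: checks bit4=1, bit6=1 (all 1) -> maybe => FALSE POSITIVE
query dog: checks bit2=1, bit3=1, bit6=1 (all 1) -> maybe => FALSE POSITIVE
query fox: checks bit3=1, bit4=1, bit5=0 (has a 0) -> no => not a false positive
query koi: checks bit0=0, bit4=1, bit5=0 (has a 0) -> no => not a false positive
False positives (alphabetical): cow dog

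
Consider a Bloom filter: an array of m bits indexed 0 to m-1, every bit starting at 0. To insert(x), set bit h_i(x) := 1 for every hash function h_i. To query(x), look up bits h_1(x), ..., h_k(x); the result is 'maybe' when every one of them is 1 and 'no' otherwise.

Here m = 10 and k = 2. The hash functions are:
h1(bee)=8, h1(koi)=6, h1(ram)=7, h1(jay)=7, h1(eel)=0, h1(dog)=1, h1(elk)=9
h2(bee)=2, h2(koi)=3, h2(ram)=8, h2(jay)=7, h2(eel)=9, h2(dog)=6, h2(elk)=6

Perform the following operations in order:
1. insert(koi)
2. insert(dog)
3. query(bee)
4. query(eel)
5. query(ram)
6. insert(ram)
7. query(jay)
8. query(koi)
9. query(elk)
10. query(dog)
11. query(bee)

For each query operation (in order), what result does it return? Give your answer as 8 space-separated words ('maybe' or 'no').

Start: bits=0000000000
Op 1: insert koi -> sets bits 3 6 -> bits=0001001000
Op 2: insert dog -> sets bits 1 6 -> bits=0101001000
Op 3: query bee -> checks bit2=0, bit8=0 (has a 0) -> no
Op 4: query eel -> checks bit0=0, bit9=0 (has a 0) -> no
Op 5: query ram -> checks bit7=0, bit8=0 (has a 0) -> no
Op 6: insert ram -> sets bits 7 8 -> bits=0101001110
Op 7: query jay -> checks bit7=1 (all 1) -> maybe
Op 8: query koi -> checks bit3=1, bit6=1 (all 1) -> maybe
Op 9: query elk -> checks bit6=1, bit9=0 (has a 0) -> no
Op 10: query dog -> checks bit1=1, bit6=1 (all 1) -> maybe
Op 11: query bee -> checks bit2=0, bit8=1 (has a 0) -> no
Query results in order: no no no maybe maybe no maybe no

Answer: no no no maybe maybe no maybe no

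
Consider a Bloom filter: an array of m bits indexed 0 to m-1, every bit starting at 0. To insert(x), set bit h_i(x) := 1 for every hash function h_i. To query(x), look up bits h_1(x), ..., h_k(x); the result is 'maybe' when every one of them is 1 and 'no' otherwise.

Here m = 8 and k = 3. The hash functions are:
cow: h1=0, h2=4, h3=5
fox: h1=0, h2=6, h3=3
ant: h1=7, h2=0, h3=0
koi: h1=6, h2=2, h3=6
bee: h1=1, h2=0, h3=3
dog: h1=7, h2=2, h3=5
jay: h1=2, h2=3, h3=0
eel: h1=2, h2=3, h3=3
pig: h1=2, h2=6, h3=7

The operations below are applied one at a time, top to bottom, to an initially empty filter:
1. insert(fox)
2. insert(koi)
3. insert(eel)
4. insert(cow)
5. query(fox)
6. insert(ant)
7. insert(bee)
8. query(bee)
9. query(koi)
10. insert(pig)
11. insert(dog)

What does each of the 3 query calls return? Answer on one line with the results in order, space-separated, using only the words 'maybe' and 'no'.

Answer: maybe maybe maybe

Derivation:
Start: bits=00000000
Op 1: insert fox -> sets bits 0 3 6 -> bits=10010010
Op 2: insert koi -> sets bits 2 6 -> bits=10110010
Op 3: insert eel -> sets bits 2 3 -> bits=10110010
Op 4: insert cow -> sets bits 0 4 5 -> bits=10111110
Op 5: query fox -> checks bit0=1, bit3=1, bit6=1 (all 1) -> maybe
Op 6: insert ant -> sets bits 0 7 -> bits=10111111
Op 7: insert bee -> sets bits 0 1 3 -> bits=11111111
Op 8: query bee -> checks bit0=1, bit1=1, bit3=1 (all 1) -> maybe
Op 9: query koi -> checks bit2=1, bit6=1 (all 1) -> maybe
Op 10: insert pig -> sets bits 2 6 7 -> bits=11111111
Op 11: insert dog -> sets bits 2 5 7 -> bits=11111111
Query results in order: maybe maybe maybe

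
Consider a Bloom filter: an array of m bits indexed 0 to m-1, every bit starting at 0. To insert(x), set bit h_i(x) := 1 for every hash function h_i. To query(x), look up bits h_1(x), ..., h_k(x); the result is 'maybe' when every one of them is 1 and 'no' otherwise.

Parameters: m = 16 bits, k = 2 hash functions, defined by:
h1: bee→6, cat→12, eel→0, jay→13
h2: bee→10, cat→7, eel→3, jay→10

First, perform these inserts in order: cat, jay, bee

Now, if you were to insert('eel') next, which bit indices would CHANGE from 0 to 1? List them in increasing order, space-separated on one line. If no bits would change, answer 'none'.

Answer: 0 3

Derivation:
Start: bits=0000000000000000
After insert 'cat': sets bits 7 12 -> bits=0000000100001000
After insert 'jay': sets bits 10 13 -> bits=0000000100101100
After insert 'bee': sets bits 6 10 -> bits=0000001100101100
insert 'eel' would touch bits 0 3; currently bit0=0, bit3=0
Bits that are 0 among those (would change 0->1): 0 3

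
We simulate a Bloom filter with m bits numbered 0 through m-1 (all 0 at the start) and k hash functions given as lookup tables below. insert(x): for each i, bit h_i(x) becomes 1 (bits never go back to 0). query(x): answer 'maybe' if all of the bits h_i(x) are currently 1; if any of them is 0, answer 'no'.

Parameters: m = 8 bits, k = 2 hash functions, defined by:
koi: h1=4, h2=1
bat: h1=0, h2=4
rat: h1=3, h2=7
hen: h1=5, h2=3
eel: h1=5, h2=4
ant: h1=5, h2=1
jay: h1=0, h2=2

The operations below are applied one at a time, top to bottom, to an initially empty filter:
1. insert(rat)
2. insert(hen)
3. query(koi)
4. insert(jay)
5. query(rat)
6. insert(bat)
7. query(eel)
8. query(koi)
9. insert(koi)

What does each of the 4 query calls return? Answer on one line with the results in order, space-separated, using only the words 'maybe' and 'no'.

Answer: no maybe maybe no

Derivation:
Start: bits=00000000
Op 1: insert rat -> sets bits 3 7 -> bits=00010001
Op 2: insert hen -> sets bits 3 5 -> bits=00010101
Op 3: query koi -> checks bit1=0, bit4=0 (has a 0) -> no
Op 4: insert jay -> sets bits 0 2 -> bits=10110101
Op 5: query rat -> checks bit3=1, bit7=1 (all 1) -> maybe
Op 6: insert bat -> sets bits 0 4 -> bits=10111101
Op 7: query eel -> checks bit4=1, bit5=1 (all 1) -> maybe
Op 8: query koi -> checks bit1=0, bit4=1 (has a 0) -> no
Op 9: insert koi -> sets bits 1 4 -> bits=11111101
Query results in order: no maybe maybe no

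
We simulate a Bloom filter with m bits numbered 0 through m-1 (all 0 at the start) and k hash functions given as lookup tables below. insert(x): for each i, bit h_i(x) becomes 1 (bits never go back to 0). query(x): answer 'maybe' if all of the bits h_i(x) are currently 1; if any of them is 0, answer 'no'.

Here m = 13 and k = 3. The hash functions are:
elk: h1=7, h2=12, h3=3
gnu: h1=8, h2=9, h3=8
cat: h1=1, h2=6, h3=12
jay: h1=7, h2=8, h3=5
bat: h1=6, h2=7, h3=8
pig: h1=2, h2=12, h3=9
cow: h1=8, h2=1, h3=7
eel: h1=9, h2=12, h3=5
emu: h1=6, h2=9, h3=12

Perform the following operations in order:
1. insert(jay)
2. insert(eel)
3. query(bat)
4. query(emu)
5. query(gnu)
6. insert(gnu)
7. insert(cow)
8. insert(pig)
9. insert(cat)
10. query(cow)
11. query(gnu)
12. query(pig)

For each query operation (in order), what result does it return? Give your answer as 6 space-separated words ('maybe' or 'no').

Answer: no no maybe maybe maybe maybe

Derivation:
Start: bits=0000000000000
Op 1: insert jay -> sets bits 5 7 8 -> bits=0000010110000
Op 2: insert eel -> sets bits 5 9 12 -> bits=0000010111001
Op 3: query bat -> checks bit6=0, bit7=1, bit8=1 (has a 0) -> no
Op 4: query emu -> checks bit6=0, bit9=1, bit12=1 (has a 0) -> no
Op 5: query gnu -> checks bit8=1, bit9=1 (all 1) -> maybe
Op 6: insert gnu -> sets bits 8 9 -> bits=0000010111001
Op 7: insert cow -> sets bits 1 7 8 -> bits=0100010111001
Op 8: insert pig -> sets bits 2 9 12 -> bits=0110010111001
Op 9: insert cat -> sets bits 1 6 12 -> bits=0110011111001
Op 10: query cow -> checks bit1=1, bit7=1, bit8=1 (all 1) -> maybe
Op 11: query gnu -> checks bit8=1, bit9=1 (all 1) -> maybe
Op 12: query pig -> checks bit2=1, bit9=1, bit12=1 (all 1) -> maybe
Query results in order: no no maybe maybe maybe maybe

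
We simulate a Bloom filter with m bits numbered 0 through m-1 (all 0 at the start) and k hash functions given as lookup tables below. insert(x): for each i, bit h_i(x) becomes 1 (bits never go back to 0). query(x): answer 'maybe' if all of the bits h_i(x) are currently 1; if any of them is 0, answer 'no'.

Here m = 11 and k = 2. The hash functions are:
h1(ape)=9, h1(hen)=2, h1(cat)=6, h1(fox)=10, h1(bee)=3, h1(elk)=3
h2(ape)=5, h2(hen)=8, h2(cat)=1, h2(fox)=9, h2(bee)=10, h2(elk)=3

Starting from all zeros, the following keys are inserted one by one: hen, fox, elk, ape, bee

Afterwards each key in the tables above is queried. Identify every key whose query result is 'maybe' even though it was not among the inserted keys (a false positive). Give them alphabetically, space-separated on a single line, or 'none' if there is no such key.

Start: bits=00000000000
After insert 'hen': sets bits 2 8 -> bits=00100000100
After insert 'fox': sets bits 9 10 -> bits=00100000111
After insert 'elk': sets bits 3 -> bits=00110000111
After insert 'ape': sets bits 5 9 -> bits=00110100111
After insert 'bee': sets bits 3 10 -> bits=00110100111
Not inserted: cat — query each against bits=00110100111:
query cat: checks bit1=0, bit6=0 (has a 0) -> no => not a false positive
False positives (alphabetical): none

Answer: none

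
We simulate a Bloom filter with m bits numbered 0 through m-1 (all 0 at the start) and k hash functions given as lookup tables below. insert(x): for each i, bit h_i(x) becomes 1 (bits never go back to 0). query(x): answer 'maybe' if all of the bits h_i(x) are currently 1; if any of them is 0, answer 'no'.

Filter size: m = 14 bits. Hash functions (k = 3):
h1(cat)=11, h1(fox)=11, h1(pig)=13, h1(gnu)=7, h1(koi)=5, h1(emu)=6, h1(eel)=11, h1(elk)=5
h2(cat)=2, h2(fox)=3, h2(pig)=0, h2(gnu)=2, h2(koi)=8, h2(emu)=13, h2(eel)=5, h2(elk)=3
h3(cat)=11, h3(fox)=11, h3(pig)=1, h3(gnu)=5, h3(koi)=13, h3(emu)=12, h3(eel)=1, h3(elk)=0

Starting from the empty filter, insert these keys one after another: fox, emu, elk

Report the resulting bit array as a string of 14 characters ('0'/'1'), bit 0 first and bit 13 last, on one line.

Answer: 10010110000111

Derivation:
Start: bits=00000000000000
After insert 'fox': sets bits 3 11 -> bits=00010000000100
After insert 'emu': sets bits 6 12 13 -> bits=00010010000111
After insert 'elk': sets bits 0 3 5 -> bits=10010110000111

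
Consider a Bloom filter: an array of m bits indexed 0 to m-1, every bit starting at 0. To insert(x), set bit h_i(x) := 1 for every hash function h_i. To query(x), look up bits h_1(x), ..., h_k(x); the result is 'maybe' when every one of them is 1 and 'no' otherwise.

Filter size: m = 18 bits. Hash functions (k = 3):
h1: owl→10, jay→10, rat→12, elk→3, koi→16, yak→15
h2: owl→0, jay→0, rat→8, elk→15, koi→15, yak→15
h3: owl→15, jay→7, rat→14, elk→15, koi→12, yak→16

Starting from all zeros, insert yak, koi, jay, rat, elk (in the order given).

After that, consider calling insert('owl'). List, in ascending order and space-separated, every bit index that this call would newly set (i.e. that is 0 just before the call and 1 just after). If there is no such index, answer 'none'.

Answer: none

Derivation:
Start: bits=000000000000000000
After insert 'yak': sets bits 15 16 -> bits=000000000000000110
After insert 'koi': sets bits 12 15 16 -> bits=000000000000100110
After insert 'jay': sets bits 0 7 10 -> bits=100000010010100110
After insert 'rat': sets bits 8 12 14 -> bits=100000011010101110
After insert 'elk': sets bits 3 15 -> bits=100100011010101110
insert 'owl' would touch bits 0 10 15; currently bit0=1, bit10=1, bit15=1
Bits that are 0 among those (would change 0->1): none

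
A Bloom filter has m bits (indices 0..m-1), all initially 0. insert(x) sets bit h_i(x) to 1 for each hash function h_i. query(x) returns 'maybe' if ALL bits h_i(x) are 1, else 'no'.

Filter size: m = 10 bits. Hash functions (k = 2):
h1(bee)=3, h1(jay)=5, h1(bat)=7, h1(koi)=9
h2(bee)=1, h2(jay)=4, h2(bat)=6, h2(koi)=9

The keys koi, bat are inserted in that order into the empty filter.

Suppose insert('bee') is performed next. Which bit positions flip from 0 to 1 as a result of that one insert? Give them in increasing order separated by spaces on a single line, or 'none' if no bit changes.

Answer: 1 3

Derivation:
Start: bits=0000000000
After insert 'koi': sets bits 9 -> bits=0000000001
After insert 'bat': sets bits 6 7 -> bits=0000001101
insert 'bee' would touch bits 1 3; currently bit1=0, bit3=0
Bits that are 0 among those (would change 0->1): 1 3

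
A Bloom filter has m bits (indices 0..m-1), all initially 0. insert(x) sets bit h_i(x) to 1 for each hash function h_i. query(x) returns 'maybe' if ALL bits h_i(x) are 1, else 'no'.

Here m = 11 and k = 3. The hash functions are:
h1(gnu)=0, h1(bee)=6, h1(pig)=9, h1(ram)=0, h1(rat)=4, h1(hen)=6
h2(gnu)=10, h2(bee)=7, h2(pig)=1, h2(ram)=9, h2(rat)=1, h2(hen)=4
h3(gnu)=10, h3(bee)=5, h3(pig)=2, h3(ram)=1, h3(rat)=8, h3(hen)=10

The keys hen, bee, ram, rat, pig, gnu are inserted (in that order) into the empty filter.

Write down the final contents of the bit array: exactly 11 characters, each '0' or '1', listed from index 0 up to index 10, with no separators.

Start: bits=00000000000
After insert 'hen': sets bits 4 6 10 -> bits=00001010001
After insert 'bee': sets bits 5 6 7 -> bits=00001111001
After insert 'ram': sets bits 0 1 9 -> bits=11001111011
After insert 'rat': sets bits 1 4 8 -> bits=11001111111
After insert 'pig': sets bits 1 2 9 -> bits=11101111111
After insert 'gnu': sets bits 0 10 -> bits=11101111111

Answer: 11101111111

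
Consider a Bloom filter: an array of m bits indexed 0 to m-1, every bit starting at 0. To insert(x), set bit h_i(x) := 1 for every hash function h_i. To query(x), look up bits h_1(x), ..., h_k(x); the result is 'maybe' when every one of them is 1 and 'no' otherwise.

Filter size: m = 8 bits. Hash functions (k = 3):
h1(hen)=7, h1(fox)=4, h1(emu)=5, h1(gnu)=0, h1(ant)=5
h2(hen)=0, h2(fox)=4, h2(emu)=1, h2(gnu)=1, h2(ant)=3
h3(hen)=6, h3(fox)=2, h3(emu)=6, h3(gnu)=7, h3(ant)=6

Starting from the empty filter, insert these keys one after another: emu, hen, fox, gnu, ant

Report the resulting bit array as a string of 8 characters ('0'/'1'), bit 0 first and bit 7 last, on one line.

Start: bits=00000000
After insert 'emu': sets bits 1 5 6 -> bits=01000110
After insert 'hen': sets bits 0 6 7 -> bits=11000111
After insert 'fox': sets bits 2 4 -> bits=11101111
After insert 'gnu': sets bits 0 1 7 -> bits=11101111
After insert 'ant': sets bits 3 5 6 -> bits=11111111

Answer: 11111111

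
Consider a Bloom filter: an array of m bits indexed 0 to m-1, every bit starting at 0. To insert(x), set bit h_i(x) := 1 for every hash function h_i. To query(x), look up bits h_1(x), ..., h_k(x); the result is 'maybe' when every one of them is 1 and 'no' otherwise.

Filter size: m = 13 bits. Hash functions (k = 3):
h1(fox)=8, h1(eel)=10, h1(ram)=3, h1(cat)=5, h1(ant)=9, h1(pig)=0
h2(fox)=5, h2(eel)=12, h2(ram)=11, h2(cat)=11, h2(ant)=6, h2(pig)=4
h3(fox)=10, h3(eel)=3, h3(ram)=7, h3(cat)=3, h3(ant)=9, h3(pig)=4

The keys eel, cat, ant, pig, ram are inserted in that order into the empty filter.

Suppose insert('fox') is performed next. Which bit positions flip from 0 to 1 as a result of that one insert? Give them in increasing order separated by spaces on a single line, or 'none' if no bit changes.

Start: bits=0000000000000
After insert 'eel': sets bits 3 10 12 -> bits=0001000000101
After insert 'cat': sets bits 3 5 11 -> bits=0001010000111
After insert 'ant': sets bits 6 9 -> bits=0001011001111
After insert 'pig': sets bits 0 4 -> bits=1001111001111
After insert 'ram': sets bits 3 7 11 -> bits=1001111101111
insert 'fox' would touch bits 5 8 10; currently bit5=1, bit8=0, bit10=1
Bits that are 0 among those (would change 0->1): 8

Answer: 8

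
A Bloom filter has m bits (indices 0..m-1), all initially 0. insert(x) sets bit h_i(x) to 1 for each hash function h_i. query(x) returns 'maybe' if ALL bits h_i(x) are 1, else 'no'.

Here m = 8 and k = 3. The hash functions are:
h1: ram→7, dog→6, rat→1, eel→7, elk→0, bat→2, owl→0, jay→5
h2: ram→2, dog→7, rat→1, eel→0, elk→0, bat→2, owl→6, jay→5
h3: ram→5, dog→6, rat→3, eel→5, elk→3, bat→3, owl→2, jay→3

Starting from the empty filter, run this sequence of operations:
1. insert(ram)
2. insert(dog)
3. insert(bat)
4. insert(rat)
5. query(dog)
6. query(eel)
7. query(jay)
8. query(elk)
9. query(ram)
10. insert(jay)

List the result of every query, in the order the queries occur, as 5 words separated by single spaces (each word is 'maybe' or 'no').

Start: bits=00000000
Op 1: insert ram -> sets bits 2 5 7 -> bits=00100101
Op 2: insert dog -> sets bits 6 7 -> bits=00100111
Op 3: insert bat -> sets bits 2 3 -> bits=00110111
Op 4: insert rat -> sets bits 1 3 -> bits=01110111
Op 5: query dog -> checks bit6=1, bit7=1 (all 1) -> maybe
Op 6: query eel -> checks bit0=0, bit5=1, bit7=1 (has a 0) -> no
Op 7: query jay -> checks bit3=1, bit5=1 (all 1) -> maybe
Op 8: query elk -> checks bit0=0, bit3=1 (has a 0) -> no
Op 9: query ram -> checks bit2=1, bit5=1, bit7=1 (all 1) -> maybe
Op 10: insert jay -> sets bits 3 5 -> bits=01110111
Query results in order: maybe no maybe no maybe

Answer: maybe no maybe no maybe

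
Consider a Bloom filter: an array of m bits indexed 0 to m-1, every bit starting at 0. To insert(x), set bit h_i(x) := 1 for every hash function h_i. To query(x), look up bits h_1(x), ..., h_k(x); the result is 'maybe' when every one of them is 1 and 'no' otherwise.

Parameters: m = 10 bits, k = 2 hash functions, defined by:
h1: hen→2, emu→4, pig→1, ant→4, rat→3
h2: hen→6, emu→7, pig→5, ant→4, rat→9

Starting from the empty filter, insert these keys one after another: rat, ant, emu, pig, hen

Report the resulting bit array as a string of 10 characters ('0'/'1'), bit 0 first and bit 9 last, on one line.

Answer: 0111111101

Derivation:
Start: bits=0000000000
After insert 'rat': sets bits 3 9 -> bits=0001000001
After insert 'ant': sets bits 4 -> bits=0001100001
After insert 'emu': sets bits 4 7 -> bits=0001100101
After insert 'pig': sets bits 1 5 -> bits=0101110101
After insert 'hen': sets bits 2 6 -> bits=0111111101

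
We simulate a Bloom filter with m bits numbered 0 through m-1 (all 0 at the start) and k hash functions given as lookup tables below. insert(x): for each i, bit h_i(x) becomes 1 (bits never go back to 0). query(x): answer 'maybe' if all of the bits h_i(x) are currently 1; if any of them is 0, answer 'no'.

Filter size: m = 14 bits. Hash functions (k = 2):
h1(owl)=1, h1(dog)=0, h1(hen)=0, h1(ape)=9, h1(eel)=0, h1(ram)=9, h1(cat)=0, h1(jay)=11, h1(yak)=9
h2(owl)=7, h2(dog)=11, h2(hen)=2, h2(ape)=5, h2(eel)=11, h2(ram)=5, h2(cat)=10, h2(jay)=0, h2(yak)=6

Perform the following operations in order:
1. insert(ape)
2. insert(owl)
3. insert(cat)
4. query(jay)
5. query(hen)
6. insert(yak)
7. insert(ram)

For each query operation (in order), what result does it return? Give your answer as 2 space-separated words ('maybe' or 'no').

Answer: no no

Derivation:
Start: bits=00000000000000
Op 1: insert ape -> sets bits 5 9 -> bits=00000100010000
Op 2: insert owl -> sets bits 1 7 -> bits=01000101010000
Op 3: insert cat -> sets bits 0 10 -> bits=11000101011000
Op 4: query jay -> checks bit0=1, bit11=0 (has a 0) -> no
Op 5: query hen -> checks bit0=1, bit2=0 (has a 0) -> no
Op 6: insert yak -> sets bits 6 9 -> bits=11000111011000
Op 7: insert ram -> sets bits 5 9 -> bits=11000111011000
Query results in order: no no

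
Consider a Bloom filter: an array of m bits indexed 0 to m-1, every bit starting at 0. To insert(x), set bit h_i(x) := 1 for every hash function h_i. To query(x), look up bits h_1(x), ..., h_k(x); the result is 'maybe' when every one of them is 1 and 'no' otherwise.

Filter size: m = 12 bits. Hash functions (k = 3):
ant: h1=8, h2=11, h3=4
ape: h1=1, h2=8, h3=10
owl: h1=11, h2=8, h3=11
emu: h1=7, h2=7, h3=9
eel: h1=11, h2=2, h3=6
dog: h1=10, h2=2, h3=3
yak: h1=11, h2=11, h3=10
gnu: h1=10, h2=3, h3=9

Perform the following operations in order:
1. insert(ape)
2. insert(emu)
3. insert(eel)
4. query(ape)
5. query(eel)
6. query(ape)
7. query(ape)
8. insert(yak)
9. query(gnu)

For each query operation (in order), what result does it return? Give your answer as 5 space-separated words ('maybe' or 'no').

Answer: maybe maybe maybe maybe no

Derivation:
Start: bits=000000000000
Op 1: insert ape -> sets bits 1 8 10 -> bits=010000001010
Op 2: insert emu -> sets bits 7 9 -> bits=010000011110
Op 3: insert eel -> sets bits 2 6 11 -> bits=011000111111
Op 4: query ape -> checks bit1=1, bit8=1, bit10=1 (all 1) -> maybe
Op 5: query eel -> checks bit2=1, bit6=1, bit11=1 (all 1) -> maybe
Op 6: query ape -> checks bit1=1, bit8=1, bit10=1 (all 1) -> maybe
Op 7: query ape -> checks bit1=1, bit8=1, bit10=1 (all 1) -> maybe
Op 8: insert yak -> sets bits 10 11 -> bits=011000111111
Op 9: query gnu -> checks bit3=0, bit9=1, bit10=1 (has a 0) -> no
Query results in order: maybe maybe maybe maybe no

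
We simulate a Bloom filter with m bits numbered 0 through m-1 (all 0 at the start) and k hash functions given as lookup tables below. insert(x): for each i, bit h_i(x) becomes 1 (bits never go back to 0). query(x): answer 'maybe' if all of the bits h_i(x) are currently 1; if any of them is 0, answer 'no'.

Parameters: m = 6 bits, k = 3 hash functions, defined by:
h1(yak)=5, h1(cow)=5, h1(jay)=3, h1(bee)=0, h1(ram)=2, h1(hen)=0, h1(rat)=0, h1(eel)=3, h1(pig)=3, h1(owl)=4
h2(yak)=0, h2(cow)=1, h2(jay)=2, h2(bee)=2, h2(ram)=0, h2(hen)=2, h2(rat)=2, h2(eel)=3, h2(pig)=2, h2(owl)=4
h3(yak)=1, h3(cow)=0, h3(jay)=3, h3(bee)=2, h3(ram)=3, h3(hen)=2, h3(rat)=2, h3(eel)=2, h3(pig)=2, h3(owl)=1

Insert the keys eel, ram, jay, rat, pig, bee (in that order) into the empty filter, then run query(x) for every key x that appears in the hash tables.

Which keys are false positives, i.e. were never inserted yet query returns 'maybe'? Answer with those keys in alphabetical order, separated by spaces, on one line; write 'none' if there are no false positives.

Start: bits=000000
After insert 'eel': sets bits 2 3 -> bits=001100
After insert 'ram': sets bits 0 2 3 -> bits=101100
After insert 'jay': sets bits 2 3 -> bits=101100
After insert 'rat': sets bits 0 2 -> bits=101100
After insert 'pig': sets bits 2 3 -> bits=101100
After insert 'bee': sets bits 0 2 -> bits=101100
Not inserted: cow hen owl yak — query each against bits=101100:
query cow: checks bit0=1, bit1=0, bit5=0 (has a 0) -> no => not a false positive
query hen: checks bit0=1, bit2=1 (all 1) -> maybe => FALSE POSITIVE
query owl: checks bit1=0, bit4=0 (has a 0) -> no => not a false positive
query yak: checks bit0=1, bit1=0, bit5=0 (has a 0) -> no => not a false positive
False positives (alphabetical): hen

Answer: hen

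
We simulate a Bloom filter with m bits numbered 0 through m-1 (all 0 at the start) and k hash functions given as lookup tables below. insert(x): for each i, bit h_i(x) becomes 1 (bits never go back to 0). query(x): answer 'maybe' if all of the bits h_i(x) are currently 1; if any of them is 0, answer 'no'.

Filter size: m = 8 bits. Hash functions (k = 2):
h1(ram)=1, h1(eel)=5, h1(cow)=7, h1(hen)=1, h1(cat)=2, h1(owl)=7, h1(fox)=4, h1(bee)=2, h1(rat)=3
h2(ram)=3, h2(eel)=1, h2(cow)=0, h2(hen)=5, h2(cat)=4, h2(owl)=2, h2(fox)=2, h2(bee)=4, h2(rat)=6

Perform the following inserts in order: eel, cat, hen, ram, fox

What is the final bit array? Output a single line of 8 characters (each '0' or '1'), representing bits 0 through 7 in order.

Answer: 01111100

Derivation:
Start: bits=00000000
After insert 'eel': sets bits 1 5 -> bits=01000100
After insert 'cat': sets bits 2 4 -> bits=01101100
After insert 'hen': sets bits 1 5 -> bits=01101100
After insert 'ram': sets bits 1 3 -> bits=01111100
After insert 'fox': sets bits 2 4 -> bits=01111100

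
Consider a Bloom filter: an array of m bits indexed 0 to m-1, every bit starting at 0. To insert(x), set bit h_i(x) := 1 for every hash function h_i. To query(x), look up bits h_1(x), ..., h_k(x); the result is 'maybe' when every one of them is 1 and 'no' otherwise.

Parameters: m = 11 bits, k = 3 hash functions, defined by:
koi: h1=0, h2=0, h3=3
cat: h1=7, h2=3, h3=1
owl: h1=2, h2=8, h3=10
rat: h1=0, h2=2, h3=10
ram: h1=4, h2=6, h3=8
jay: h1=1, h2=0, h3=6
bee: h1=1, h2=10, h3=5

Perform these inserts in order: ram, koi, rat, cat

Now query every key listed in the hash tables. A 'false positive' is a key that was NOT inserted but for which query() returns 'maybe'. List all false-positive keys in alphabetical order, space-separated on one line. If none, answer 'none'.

Answer: jay owl

Derivation:
Start: bits=00000000000
After insert 'ram': sets bits 4 6 8 -> bits=00001010100
After insert 'koi': sets bits 0 3 -> bits=10011010100
After insert 'rat': sets bits 0 2 10 -> bits=10111010101
After insert 'cat': sets bits 1 3 7 -> bits=11111011101
Not inserted: bee jay owl — query each against bits=11111011101:
query bee: checks bit1=1, bit5=0, bit10=1 (has a 0) -> no => not a false positive
query jay: checks bit0=1, bit1=1, bit6=1 (all 1) -> maybe => FALSE POSITIVE
query owl: checks bit2=1, bit8=1, bit10=1 (all 1) -> maybe => FALSE POSITIVE
False positives (alphabetical): jay owl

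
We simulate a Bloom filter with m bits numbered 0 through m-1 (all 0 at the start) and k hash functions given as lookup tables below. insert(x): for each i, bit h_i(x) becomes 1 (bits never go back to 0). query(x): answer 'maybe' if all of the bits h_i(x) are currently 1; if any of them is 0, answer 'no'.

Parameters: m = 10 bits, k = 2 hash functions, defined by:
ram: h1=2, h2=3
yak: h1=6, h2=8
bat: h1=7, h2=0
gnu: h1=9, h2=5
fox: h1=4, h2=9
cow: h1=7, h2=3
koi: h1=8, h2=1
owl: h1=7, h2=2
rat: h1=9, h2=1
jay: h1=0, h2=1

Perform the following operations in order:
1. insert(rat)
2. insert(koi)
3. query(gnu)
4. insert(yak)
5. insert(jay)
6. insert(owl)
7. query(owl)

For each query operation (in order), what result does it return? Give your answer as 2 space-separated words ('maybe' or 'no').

Start: bits=0000000000
Op 1: insert rat -> sets bits 1 9 -> bits=0100000001
Op 2: insert koi -> sets bits 1 8 -> bits=0100000011
Op 3: query gnu -> checks bit5=0, bit9=1 (has a 0) -> no
Op 4: insert yak -> sets bits 6 8 -> bits=0100001011
Op 5: insert jay -> sets bits 0 1 -> bits=1100001011
Op 6: insert owl -> sets bits 2 7 -> bits=1110001111
Op 7: query owl -> checks bit2=1, bit7=1 (all 1) -> maybe
Query results in order: no maybe

Answer: no maybe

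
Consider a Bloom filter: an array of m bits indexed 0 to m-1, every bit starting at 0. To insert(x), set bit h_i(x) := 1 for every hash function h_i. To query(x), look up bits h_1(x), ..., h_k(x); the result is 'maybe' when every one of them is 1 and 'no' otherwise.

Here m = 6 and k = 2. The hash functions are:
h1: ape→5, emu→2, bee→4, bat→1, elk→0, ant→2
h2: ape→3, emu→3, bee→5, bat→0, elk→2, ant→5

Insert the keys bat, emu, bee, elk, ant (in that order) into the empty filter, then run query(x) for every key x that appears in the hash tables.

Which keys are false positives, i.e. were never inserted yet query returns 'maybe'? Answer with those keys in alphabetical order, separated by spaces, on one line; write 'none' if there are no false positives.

Answer: ape

Derivation:
Start: bits=000000
After insert 'bat': sets bits 0 1 -> bits=110000
After insert 'emu': sets bits 2 3 -> bits=111100
After insert 'bee': sets bits 4 5 -> bits=111111
After insert 'elk': sets bits 0 2 -> bits=111111
After insert 'ant': sets bits 2 5 -> bits=111111
Not inserted: ape — query each against bits=111111:
query ape: checks bit3=1, bit5=1 (all 1) -> maybe => FALSE POSITIVE
False positives (alphabetical): ape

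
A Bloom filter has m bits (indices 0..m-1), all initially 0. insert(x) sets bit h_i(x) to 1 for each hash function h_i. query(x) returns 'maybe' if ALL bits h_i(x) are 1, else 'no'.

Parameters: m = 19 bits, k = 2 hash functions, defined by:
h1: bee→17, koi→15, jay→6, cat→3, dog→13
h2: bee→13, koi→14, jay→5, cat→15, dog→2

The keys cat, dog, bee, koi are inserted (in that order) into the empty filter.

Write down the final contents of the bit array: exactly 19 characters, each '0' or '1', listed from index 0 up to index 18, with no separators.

Answer: 0011000000000111010

Derivation:
Start: bits=0000000000000000000
After insert 'cat': sets bits 3 15 -> bits=0001000000000001000
After insert 'dog': sets bits 2 13 -> bits=0011000000000101000
After insert 'bee': sets bits 13 17 -> bits=0011000000000101010
After insert 'koi': sets bits 14 15 -> bits=0011000000000111010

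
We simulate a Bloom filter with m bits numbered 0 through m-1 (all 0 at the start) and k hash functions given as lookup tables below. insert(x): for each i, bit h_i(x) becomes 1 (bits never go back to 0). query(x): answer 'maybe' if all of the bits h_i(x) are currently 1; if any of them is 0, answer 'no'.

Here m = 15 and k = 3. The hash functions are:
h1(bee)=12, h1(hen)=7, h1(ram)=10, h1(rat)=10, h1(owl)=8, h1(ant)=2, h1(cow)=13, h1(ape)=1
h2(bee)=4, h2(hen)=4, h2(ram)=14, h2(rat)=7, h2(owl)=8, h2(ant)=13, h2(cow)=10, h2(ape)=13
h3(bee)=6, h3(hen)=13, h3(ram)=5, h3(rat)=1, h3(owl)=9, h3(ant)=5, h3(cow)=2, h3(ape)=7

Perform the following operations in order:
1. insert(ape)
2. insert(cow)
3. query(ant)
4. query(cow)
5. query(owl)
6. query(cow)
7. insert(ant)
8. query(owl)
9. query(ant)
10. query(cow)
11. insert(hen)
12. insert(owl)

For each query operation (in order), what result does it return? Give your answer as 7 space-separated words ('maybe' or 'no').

Start: bits=000000000000000
Op 1: insert ape -> sets bits 1 7 13 -> bits=010000010000010
Op 2: insert cow -> sets bits 2 10 13 -> bits=011000010010010
Op 3: query ant -> checks bit2=1, bit5=0, bit13=1 (has a 0) -> no
Op 4: query cow -> checks bit2=1, bit10=1, bit13=1 (all 1) -> maybe
Op 5: query owl -> checks bit8=0, bit9=0 (has a 0) -> no
Op 6: query cow -> checks bit2=1, bit10=1, bit13=1 (all 1) -> maybe
Op 7: insert ant -> sets bits 2 5 13 -> bits=011001010010010
Op 8: query owl -> checks bit8=0, bit9=0 (has a 0) -> no
Op 9: query ant -> checks bit2=1, bit5=1, bit13=1 (all 1) -> maybe
Op 10: query cow -> checks bit2=1, bit10=1, bit13=1 (all 1) -> maybe
Op 11: insert hen -> sets bits 4 7 13 -> bits=011011010010010
Op 12: insert owl -> sets bits 8 9 -> bits=011011011110010
Query results in order: no maybe no maybe no maybe maybe

Answer: no maybe no maybe no maybe maybe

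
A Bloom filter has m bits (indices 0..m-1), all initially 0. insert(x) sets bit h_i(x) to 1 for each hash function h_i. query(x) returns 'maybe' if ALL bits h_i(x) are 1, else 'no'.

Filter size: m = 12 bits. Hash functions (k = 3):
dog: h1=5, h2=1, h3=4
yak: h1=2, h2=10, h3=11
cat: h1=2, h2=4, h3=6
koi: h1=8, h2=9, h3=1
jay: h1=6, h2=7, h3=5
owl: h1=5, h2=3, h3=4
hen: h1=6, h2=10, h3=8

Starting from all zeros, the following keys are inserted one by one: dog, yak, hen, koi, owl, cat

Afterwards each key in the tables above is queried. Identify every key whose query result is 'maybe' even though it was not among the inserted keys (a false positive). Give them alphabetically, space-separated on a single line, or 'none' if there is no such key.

Answer: none

Derivation:
Start: bits=000000000000
After insert 'dog': sets bits 1 4 5 -> bits=010011000000
After insert 'yak': sets bits 2 10 11 -> bits=011011000011
After insert 'hen': sets bits 6 8 10 -> bits=011011101011
After insert 'koi': sets bits 1 8 9 -> bits=011011101111
After insert 'owl': sets bits 3 4 5 -> bits=011111101111
After insert 'cat': sets bits 2 4 6 -> bits=011111101111
Not inserted: jay — query each against bits=011111101111:
query jay: checks bit5=1, bit6=1, bit7=0 (has a 0) -> no => not a false positive
False positives (alphabetical): none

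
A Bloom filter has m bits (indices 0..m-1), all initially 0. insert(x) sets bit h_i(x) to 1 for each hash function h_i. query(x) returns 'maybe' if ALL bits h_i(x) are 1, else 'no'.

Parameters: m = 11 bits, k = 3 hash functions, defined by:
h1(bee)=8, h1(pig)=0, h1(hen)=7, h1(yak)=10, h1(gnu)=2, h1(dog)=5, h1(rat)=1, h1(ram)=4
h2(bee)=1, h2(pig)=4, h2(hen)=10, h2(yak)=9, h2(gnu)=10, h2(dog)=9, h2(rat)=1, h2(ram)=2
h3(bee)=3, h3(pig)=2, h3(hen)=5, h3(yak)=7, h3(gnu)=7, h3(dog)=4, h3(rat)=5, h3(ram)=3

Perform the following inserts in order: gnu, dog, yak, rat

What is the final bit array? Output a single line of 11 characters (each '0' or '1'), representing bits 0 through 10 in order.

Answer: 01101101011

Derivation:
Start: bits=00000000000
After insert 'gnu': sets bits 2 7 10 -> bits=00100001001
After insert 'dog': sets bits 4 5 9 -> bits=00101101011
After insert 'yak': sets bits 7 9 10 -> bits=00101101011
After insert 'rat': sets bits 1 5 -> bits=01101101011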